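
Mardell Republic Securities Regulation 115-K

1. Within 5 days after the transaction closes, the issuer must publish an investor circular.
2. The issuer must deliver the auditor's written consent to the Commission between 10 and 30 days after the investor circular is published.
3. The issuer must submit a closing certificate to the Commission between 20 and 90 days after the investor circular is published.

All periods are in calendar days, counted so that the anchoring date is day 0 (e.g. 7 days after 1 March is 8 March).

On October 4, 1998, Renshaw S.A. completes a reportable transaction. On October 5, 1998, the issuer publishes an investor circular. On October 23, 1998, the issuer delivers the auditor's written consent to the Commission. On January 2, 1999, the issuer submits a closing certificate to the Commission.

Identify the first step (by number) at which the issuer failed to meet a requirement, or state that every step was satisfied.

(1) due by October 4, 1998 + 5 days = October 9, 1998; done October 5, 1998 — timely.
(2) the permitted window runs from October 5, 1998 + 10 = October 15, 1998 to October 5, 1998 + 30 = November 4, 1998; done October 23, 1998, which is between those dates.
(3) the permitted window runs from October 5, 1998 + 20 = October 25, 1998 to October 5, 1998 + 90 = January 3, 1999; January 2, 1999 falls inside that range.

None — every step was satisfied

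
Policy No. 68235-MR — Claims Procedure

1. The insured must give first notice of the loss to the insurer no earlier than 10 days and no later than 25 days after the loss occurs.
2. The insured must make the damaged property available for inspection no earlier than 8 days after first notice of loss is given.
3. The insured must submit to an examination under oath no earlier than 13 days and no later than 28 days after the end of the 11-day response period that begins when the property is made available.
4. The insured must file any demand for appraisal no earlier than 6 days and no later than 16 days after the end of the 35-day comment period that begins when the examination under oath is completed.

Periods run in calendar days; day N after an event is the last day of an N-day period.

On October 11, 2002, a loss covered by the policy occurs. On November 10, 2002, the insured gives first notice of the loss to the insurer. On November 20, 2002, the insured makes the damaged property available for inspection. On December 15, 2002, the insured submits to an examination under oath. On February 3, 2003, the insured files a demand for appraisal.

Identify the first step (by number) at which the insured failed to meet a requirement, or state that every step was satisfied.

Step 1: the window is 10–25 days after October 11, 2002 (when the loss occurs), so October 21, 2002 through November 5, 2002; November 10, 2002 is 5 days past the end of the window.
That is the first point of non-compliance.

Step 1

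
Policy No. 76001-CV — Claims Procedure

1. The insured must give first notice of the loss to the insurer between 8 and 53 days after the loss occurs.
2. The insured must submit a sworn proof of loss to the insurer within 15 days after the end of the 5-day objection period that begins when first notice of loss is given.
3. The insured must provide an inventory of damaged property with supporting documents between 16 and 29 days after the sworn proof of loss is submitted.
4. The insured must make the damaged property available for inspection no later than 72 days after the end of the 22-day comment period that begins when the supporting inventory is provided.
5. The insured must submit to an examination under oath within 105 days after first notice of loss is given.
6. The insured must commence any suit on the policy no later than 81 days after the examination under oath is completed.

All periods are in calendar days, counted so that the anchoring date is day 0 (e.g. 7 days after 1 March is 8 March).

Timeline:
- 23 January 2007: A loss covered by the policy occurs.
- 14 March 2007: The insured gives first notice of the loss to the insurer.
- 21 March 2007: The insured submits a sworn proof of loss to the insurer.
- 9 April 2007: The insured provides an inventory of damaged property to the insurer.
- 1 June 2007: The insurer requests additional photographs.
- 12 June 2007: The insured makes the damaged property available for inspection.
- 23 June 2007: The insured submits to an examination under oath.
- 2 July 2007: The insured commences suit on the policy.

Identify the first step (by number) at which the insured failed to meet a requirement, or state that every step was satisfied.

(1) the permitted window runs from 23 January 2007 + 8 = 31 January 2007 to 23 January 2007 + 53 = 17 March 2007; done 14 March 2007 — within the window.
(2) due by 19 March 2007 + 15 days = 3 April 2007; completed 21 March 2007, before the deadline.
(3) the permitted window runs from 21 March 2007 + 16 = 6 April 2007 to 21 March 2007 + 29 = 19 April 2007; 9 April 2007 falls inside that range.
(4) due by 1 May 2007 + 72 days = 12 July 2007; completed 12 June 2007, before the deadline.
(5) due by 14 March 2007 + 105 days = 27 June 2007; completed 23 June 2007, before the deadline.
(6) due by 23 June 2007 + 81 days = 12 September 2007; completed 2 July 2007, before the deadline.

None — every step was satisfied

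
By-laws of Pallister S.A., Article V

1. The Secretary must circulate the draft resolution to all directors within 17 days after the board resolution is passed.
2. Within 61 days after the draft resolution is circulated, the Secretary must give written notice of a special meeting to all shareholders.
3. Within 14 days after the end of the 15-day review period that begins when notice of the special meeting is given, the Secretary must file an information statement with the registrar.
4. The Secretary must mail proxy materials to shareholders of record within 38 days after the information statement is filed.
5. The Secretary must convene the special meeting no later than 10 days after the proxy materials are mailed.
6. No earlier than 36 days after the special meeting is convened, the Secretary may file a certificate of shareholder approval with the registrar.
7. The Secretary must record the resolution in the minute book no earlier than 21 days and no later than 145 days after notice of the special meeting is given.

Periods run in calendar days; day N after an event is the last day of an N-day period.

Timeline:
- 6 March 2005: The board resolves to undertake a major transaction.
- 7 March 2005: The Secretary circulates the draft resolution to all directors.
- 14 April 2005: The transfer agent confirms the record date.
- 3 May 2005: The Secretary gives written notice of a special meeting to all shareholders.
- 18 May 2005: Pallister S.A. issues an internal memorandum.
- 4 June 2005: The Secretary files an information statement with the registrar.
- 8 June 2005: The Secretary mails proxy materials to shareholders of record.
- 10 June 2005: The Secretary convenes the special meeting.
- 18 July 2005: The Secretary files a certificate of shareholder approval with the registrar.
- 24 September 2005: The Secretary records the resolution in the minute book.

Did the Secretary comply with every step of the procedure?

No

(1) due by 6 March 2005 + 17 days = 23 March 2005; done 7 March 2005 — timely.
(2) due by 7 March 2005 + 61 days = 7 May 2005; 3 May 2005 is within that limit.
(3) due by 18 May 2005 + 14 days = 1 June 2005; 4 June 2005 misses that deadline by 3 days.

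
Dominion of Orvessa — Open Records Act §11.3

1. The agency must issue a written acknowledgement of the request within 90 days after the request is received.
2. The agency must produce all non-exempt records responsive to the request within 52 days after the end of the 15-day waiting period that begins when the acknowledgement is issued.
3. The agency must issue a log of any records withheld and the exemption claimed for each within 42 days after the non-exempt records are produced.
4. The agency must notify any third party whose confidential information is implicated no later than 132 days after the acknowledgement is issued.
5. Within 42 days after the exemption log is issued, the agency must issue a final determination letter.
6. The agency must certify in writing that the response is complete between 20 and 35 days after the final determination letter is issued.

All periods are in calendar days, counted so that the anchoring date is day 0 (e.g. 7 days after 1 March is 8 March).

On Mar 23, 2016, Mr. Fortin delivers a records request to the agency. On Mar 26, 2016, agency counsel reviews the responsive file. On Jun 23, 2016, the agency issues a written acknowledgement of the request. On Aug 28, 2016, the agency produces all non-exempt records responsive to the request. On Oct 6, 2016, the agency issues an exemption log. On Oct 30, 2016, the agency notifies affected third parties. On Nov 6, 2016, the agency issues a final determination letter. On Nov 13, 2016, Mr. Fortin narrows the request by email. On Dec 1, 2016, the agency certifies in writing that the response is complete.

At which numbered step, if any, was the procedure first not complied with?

(1) due by Mar 23, 2016 + 90 days = Jun 21, 2016; Jun 23, 2016 misses that deadline by 2 days.

Step 1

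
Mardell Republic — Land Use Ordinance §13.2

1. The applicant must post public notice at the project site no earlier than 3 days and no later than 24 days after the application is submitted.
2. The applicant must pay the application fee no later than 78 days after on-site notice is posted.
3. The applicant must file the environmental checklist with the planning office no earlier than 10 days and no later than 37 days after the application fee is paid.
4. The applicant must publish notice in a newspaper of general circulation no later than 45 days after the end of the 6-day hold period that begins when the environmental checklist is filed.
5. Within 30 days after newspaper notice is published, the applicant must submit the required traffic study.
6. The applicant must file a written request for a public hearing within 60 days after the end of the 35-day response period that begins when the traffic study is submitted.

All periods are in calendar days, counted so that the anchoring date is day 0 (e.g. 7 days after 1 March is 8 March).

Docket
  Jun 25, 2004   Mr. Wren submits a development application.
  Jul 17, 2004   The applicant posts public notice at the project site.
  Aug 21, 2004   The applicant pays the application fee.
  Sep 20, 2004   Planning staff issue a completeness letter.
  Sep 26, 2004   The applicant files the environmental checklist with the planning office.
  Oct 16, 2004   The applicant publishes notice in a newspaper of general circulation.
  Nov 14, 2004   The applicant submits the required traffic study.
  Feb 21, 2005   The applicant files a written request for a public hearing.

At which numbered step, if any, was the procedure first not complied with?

(1) the permitted window runs from Jun 25, 2004 + 3 = Jun 28, 2004 to Jun 25, 2004 + 24 = Jul 19, 2004; done Jul 17, 2004 — within the window.
(2) due by Jul 17, 2004 + 78 days = Oct 3, 2004; completed Aug 21, 2004, before the deadline.
(3) the permitted window runs from Aug 21, 2004 + 10 = Aug 31, 2004 to Aug 21, 2004 + 37 = Sep 27, 2004; done Sep 26, 2004, which is between those dates.
(4) due by Oct 2, 2004 + 45 days = Nov 16, 2004; completed Oct 16, 2004, before the deadline.
(5) due by Oct 16, 2004 + 30 days = Nov 15, 2004; completed Nov 14, 2004, before the deadline.
(6) due by Dec 19, 2004 + 60 days = Feb 17, 2005; done Feb 21, 2005 — 4 days late.
The procedure was therefore not followed at step 6.

Step 6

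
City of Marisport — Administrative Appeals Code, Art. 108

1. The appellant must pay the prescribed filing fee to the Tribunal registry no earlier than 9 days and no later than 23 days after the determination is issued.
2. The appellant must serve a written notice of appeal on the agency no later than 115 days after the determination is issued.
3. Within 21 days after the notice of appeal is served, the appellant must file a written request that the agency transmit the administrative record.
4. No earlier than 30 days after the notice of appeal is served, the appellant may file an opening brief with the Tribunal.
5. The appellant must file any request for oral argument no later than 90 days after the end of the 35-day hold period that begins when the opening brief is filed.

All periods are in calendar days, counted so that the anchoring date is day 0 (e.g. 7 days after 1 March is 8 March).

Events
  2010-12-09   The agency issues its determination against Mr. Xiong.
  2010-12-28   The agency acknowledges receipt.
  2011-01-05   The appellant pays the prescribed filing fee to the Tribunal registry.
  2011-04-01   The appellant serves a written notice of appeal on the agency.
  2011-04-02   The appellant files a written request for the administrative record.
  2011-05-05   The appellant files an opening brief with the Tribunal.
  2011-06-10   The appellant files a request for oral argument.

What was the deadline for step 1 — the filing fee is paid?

Step 1 runs from 2010-12-09, when the determination is issued. The window is 9–23 days after 2010-12-09; it closes on 2011-01-01.

2011-01-01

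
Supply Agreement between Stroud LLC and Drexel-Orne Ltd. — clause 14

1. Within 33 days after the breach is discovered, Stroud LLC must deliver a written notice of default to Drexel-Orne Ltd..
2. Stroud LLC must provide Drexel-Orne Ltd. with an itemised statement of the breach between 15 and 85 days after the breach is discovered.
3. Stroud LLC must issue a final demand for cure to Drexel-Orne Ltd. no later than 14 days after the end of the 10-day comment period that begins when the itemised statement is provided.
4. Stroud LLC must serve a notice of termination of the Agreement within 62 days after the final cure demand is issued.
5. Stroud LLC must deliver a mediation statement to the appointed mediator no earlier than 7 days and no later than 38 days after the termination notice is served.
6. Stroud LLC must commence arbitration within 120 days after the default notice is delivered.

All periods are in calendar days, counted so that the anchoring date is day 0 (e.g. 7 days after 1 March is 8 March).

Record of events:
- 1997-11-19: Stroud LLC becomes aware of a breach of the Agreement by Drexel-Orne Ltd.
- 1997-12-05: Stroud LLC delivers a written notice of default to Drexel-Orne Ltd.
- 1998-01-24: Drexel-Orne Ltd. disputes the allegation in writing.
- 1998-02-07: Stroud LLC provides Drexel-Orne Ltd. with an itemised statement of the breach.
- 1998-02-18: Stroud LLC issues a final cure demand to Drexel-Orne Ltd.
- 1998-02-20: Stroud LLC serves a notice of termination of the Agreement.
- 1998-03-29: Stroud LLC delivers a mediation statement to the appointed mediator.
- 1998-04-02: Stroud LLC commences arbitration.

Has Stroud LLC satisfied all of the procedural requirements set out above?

(1) due by 1997-11-19 + 33 days = 1997-12-22; done 1997-12-05 — timely.
(2) the permitted window runs from 1997-11-19 + 15 = 1997-12-04 to 1997-11-19 + 85 = 1998-02-12; 1998-02-07 falls inside that range.
(3) due by 1998-02-17 + 14 days = 1998-03-03; 1998-02-18 is within that limit.
(4) due by 1998-02-18 + 62 days = 1998-04-21; completed 1998-02-20, before the deadline.
(5) the permitted window runs from 1998-02-20 + 7 = 1998-02-27 to 1998-02-20 + 38 = 1998-03-30; done 1998-03-29 — within the window.
(6) due by 1997-12-05 + 120 days = 1998-04-04; 1998-04-02 is within that limit.

Yes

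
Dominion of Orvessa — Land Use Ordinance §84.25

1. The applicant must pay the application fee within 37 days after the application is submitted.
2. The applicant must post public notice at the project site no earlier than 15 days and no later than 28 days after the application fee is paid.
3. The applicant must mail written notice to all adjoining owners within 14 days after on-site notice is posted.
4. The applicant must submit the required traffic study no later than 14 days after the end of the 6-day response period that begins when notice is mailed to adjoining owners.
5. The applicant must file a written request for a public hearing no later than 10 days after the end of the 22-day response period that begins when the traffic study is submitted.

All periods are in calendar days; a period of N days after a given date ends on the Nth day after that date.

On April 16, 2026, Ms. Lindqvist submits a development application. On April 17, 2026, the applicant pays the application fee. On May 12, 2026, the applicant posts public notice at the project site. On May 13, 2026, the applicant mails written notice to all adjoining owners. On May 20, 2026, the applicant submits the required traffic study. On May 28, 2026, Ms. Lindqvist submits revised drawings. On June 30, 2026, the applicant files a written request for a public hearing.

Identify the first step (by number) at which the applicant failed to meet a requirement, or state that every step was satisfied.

Step 5

Step 1: 37 days after April 16, 2026 (when the application is submitted) is May 23, 2026; completed April 17, 2026, before the deadline.
Step 2: the window is 15–28 days after April 17, 2026 (when the application fee is paid), so May 2, 2026 through May 15, 2026; done May 12, 2026, which is between those dates.
Step 3: 14 days after May 12, 2026 (when on-site notice is posted) is May 26, 2026; completed May 13, 2026, before the deadline.
Step 4: 14 days after May 19, 2026 (end of the 6-day response period, which began when notice is mailed to adjoining owners on May 13, 2026) is June 2, 2026; completed May 20, 2026, before the deadline.
Step 5: 10 days after June 11, 2026 (end of the 22-day response period, which began when the traffic study is submitted on May 20, 2026) is June 21, 2026; June 30, 2026 misses that deadline by 9 days.
Later steps need not be reached.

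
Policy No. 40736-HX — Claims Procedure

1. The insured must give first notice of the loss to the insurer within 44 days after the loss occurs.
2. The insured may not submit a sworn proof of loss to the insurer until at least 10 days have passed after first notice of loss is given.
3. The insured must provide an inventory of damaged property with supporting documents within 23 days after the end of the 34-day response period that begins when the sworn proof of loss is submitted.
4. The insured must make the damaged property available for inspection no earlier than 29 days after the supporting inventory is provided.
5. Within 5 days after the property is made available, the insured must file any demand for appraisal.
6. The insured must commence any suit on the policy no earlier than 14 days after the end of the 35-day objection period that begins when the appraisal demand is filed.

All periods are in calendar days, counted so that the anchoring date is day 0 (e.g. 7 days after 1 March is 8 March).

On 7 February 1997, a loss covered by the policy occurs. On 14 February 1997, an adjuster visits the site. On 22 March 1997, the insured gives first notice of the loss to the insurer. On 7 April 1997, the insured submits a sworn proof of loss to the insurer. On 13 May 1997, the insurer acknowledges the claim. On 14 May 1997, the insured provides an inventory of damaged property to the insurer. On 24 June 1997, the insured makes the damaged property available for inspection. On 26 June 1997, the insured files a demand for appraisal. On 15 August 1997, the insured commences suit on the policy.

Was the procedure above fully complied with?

(1) due by 7 February 1997 + 44 days = 23 March 1997; done 22 March 1997 — timely.
(2) permitted from 22 March 1997 + 10 days = 1 April 1997 onward; done 7 April 1997 — permitted.
(3) due by 11 May 1997 + 23 days = 3 June 1997; completed 14 May 1997, before the deadline.
(4) permitted from 14 May 1997 + 29 days = 12 June 1997 onward; 24 June 1997 is on or after that date.
(5) due by 24 June 1997 + 5 days = 29 June 1997; 26 June 1997 is within that limit.
(6) permitted from 31 July 1997 + 14 days = 14 August 1997 onward; 15 August 1997 is on or after that date.

Yes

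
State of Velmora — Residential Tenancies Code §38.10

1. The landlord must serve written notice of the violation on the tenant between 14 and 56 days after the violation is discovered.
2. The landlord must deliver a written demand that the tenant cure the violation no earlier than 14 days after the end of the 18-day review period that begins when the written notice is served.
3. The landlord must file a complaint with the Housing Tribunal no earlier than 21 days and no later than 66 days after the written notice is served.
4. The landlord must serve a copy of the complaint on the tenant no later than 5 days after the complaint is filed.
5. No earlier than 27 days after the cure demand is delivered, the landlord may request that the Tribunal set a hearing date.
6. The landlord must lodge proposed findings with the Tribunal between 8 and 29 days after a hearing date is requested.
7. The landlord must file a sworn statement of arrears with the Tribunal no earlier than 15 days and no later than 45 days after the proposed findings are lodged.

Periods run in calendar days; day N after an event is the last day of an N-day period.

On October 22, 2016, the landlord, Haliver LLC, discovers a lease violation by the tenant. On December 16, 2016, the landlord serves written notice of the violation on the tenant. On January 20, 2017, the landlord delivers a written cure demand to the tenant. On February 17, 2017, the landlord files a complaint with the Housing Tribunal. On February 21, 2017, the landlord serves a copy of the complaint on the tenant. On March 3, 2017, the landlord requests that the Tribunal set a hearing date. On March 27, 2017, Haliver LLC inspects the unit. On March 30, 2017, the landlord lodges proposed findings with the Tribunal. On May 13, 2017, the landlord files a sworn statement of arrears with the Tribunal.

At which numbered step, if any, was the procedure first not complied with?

(1) the permitted window runs from October 22, 2016 + 14 = November 5, 2016 to October 22, 2016 + 56 = December 17, 2016; done December 16, 2016, which is between those dates.
(2) permitted from January 3, 2017 + 14 days = January 17, 2017 onward; January 20, 2017 is on or after that date.
(3) the permitted window runs from December 16, 2016 + 21 = January 6, 2017 to December 16, 2016 + 66 = February 20, 2017; done February 17, 2017, which is between those dates.
(4) due by February 17, 2017 + 5 days = February 22, 2017; done February 21, 2017 — timely.
(5) permitted from January 20, 2017 + 27 days = February 16, 2017 onward; done March 3, 2017, after the minimum wait.
(6) the permitted window runs from March 3, 2017 + 8 = March 11, 2017 to March 3, 2017 + 29 = April 1, 2017; done March 30, 2017, which is between those dates.
(7) the permitted window runs from March 30, 2017 + 15 = April 14, 2017 to March 30, 2017 + 45 = May 14, 2017; May 13, 2017 falls inside that range.

None — every step was satisfied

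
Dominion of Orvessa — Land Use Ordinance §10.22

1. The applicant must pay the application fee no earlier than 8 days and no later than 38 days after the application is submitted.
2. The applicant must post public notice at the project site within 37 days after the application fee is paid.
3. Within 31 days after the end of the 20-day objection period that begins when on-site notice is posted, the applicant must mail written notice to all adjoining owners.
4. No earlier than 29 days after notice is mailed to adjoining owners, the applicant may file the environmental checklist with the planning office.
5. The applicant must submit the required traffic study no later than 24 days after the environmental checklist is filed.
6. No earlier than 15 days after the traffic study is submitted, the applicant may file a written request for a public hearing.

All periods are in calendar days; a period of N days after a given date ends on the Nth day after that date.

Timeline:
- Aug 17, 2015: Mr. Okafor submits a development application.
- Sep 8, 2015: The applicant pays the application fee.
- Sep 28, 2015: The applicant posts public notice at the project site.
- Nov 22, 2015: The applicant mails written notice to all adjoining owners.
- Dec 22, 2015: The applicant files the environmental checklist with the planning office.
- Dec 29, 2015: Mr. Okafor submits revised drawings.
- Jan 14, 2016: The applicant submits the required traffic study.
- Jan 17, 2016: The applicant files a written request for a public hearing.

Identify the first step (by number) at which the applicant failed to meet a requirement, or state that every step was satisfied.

Step 1 — 8 and 38 days from Aug 17, 2015 (when the application is submitted) are Aug 25, 2015 and Sep 24, 2015 respectively; done Sep 8, 2015 — within the window.
Step 2 — counting 37 days from Sep 8, 2015 (when the application fee is paid) gives a deadline of Oct 15, 2015; done Sep 28, 2015 — timely.
Step 3 — counting 31 days from Oct 18, 2015 (end of the 20-day objection period, which began when on-site notice is posted on Sep 28, 2015) gives a deadline of Nov 18, 2015; not done until Nov 22, 2015, 4 days after the deadline.

Step 3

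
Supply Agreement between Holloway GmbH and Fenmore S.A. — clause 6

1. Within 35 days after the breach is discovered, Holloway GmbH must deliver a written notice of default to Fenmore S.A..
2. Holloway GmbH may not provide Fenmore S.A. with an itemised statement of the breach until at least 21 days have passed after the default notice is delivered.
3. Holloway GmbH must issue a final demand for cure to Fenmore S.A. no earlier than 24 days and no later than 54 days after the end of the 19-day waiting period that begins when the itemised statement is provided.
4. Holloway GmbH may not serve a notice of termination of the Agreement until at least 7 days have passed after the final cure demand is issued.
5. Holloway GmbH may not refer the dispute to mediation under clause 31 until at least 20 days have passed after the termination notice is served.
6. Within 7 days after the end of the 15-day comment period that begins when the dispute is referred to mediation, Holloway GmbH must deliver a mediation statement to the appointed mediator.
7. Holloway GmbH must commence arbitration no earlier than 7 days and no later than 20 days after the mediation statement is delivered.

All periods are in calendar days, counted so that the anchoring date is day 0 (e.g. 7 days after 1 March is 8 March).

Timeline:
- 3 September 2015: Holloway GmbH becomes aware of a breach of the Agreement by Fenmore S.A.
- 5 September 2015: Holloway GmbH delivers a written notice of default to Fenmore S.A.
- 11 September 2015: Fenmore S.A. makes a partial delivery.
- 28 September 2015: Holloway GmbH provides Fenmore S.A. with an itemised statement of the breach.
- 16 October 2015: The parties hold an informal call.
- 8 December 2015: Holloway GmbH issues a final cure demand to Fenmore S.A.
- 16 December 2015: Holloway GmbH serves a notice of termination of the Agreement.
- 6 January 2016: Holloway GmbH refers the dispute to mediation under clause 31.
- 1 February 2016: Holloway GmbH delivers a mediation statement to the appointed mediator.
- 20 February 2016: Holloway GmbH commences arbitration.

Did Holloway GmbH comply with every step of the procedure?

No

(1) due by 3 September 2015 + 35 days = 8 October 2015; 5 September 2015 is within that limit.
(2) permitted from 5 September 2015 + 21 days = 26 September 2015 onward; done 28 September 2015, after the minimum wait.
(3) the permitted window runs from 17 October 2015 + 24 = 10 November 2015 to 17 October 2015 + 54 = 10 December 2015; done 8 December 2015 — within the window.
(4) permitted from 8 December 2015 + 7 days = 15 December 2015 onward; done 16 December 2015 — permitted.
(5) permitted from 16 December 2015 + 20 days = 5 January 2016 onward; 6 January 2016 is on or after that date.
(6) due by 21 January 2016 + 7 days = 28 January 2016; done 1 February 2016 — 4 days late.
That is the first point of non-compliance.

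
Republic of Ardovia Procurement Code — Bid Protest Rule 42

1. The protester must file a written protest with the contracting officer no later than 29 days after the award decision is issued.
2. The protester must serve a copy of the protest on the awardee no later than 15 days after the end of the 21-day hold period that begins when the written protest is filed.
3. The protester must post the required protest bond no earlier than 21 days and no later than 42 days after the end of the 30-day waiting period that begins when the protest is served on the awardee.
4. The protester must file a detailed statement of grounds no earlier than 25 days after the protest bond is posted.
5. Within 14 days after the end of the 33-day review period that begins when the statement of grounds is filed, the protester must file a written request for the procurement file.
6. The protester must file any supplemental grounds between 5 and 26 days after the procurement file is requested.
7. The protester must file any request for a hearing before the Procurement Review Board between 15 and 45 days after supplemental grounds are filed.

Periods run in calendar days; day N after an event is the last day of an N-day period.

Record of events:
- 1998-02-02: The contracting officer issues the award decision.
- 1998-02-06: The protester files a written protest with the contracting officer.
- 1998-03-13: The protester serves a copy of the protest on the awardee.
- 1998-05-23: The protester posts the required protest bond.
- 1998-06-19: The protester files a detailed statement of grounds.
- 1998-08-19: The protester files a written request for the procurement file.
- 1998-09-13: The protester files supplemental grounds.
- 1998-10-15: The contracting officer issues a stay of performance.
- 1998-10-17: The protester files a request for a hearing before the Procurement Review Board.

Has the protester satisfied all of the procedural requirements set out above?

Step 1 — counting 29 days from 1998-02-02 (when the award decision is issued) gives a deadline of 1998-03-03; done 1998-02-06 — timely.
Step 2 — counting 15 days from 1998-02-27 (end of the 21-day hold period, which began when the written protest is filed on 1998-02-06) gives a deadline of 1998-03-14; 1998-03-13 is within that limit.
Step 3 — 21 and 42 days from 1998-04-12 (end of the 30-day waiting period, which began when the protest is served on the awardee on 1998-03-13) are 1998-05-03 and 1998-05-24 respectively; done 1998-05-23 — within the window.
Step 4 — must wait 25 days from 1998-05-23 (when the protest bond is posted), so not before 1998-06-17; done 1998-06-19, after the minimum wait.
Step 5 — counting 14 days from 1998-07-22 (end of the 33-day review period, which began when the statement of grounds is filed on 1998-06-19) gives a deadline of 1998-08-05; not done until 1998-08-19, 14 days after the deadline.

No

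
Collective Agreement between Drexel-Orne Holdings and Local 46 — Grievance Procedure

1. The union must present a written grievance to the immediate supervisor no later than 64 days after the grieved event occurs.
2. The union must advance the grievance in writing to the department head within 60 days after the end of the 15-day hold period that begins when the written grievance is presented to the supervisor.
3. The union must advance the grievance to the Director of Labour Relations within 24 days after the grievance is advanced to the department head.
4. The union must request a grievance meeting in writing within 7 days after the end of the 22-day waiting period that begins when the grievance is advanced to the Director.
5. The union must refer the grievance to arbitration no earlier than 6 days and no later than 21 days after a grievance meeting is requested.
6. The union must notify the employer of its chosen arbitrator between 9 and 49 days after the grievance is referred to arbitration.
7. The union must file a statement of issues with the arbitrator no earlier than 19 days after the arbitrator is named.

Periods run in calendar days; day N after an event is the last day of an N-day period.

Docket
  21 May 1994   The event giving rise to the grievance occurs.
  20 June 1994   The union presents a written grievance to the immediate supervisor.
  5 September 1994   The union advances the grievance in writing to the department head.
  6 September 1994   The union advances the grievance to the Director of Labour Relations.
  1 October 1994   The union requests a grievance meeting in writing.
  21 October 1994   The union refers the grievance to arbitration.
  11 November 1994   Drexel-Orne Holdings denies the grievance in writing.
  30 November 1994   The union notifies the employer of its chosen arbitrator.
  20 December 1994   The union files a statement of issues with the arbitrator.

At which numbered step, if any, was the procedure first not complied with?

Step 2

Step 1: 64 days after 21 May 1994 (when the grieved event occurs) is 24 July 1994; done 20 June 1994 — timely.
Step 2: 60 days after 5 July 1994 (end of the 15-day hold period, which began when the written grievance is presented to the supervisor on 20 June 1994) is 3 September 1994; done 5 September 1994 — 2 days late.
Later steps need not be reached.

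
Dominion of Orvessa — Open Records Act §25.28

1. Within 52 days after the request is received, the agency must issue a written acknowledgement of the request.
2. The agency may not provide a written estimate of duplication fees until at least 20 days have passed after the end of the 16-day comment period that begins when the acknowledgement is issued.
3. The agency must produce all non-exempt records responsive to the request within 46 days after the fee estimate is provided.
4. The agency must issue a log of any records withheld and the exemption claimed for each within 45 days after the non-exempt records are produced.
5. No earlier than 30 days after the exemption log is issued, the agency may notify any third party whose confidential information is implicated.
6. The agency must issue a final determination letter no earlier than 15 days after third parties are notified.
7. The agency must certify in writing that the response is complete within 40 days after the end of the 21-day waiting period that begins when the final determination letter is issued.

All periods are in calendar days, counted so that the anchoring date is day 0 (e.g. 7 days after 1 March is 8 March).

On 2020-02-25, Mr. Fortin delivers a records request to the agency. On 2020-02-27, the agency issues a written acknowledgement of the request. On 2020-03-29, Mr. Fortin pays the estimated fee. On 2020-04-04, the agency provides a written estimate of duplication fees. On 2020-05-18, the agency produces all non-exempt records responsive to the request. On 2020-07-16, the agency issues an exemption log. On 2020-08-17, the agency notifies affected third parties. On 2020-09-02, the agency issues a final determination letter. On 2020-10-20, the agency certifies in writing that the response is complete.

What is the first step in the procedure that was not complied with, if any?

Step 4

Step 1: 52 days after 2020-02-25 (when the request is received) is 2020-04-17; completed 2020-02-27, before the deadline.
Step 2: the earliest permitted date is 20 days after 2020-03-14 (end of the 16-day comment period, which began when the acknowledgement is issued on 2020-02-27), i.e. 2020-04-03; done 2020-04-04 — permitted.
Step 3: 46 days after 2020-04-04 (when the fee estimate is provided) is 2020-05-20; 2020-05-18 is within that limit.
Step 4: 45 days after 2020-05-18 (when the non-exempt records are produced) is 2020-07-02; not done until 2020-07-16, 14 days after the deadline.
The procedure was therefore not followed at step 4.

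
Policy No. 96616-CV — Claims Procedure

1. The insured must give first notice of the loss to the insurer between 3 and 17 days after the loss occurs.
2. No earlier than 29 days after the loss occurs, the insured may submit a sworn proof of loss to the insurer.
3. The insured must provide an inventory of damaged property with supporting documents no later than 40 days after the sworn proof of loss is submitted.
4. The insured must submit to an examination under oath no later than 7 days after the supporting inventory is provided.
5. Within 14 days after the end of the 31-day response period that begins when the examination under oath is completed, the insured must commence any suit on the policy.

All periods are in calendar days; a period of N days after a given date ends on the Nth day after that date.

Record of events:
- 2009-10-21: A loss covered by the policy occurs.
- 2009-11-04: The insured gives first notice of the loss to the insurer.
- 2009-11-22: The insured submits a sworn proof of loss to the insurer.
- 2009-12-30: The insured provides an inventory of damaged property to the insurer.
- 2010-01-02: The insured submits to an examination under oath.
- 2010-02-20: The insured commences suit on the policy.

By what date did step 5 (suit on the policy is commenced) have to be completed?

2010-02-16

The examination under oath is completed on 2010-01-02; the 31-day response period therefore ends 2010-02-02, and step 5 runs from that date. 14 days after 2010-02-02 is 2010-02-16.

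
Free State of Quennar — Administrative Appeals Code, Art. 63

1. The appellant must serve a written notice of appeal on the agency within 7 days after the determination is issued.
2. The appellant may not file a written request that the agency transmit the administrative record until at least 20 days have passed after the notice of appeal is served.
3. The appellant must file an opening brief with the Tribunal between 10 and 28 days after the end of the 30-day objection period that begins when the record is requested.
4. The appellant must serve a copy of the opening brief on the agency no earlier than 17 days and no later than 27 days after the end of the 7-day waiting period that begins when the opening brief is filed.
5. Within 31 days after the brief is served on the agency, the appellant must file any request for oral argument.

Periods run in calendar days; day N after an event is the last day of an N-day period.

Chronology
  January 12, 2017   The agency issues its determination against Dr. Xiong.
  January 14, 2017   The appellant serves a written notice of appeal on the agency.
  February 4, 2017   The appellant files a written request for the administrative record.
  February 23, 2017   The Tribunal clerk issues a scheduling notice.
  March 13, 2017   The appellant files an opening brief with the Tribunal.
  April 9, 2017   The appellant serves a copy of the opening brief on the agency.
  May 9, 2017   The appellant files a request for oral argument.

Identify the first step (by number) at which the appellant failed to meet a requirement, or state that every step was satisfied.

Step 3

Step 1: 7 days after January 12, 2017 (when the determination is issued) is January 19, 2017; January 14, 2017 is within that limit.
Step 2: the earliest permitted date is 20 days after January 14, 2017 (when the notice of appeal is served), i.e. February 3, 2017; done February 4, 2017 — permitted.
Step 3: the window is 10–28 days after March 6, 2017 (end of the 30-day objection period, which began when the record is requested on February 4, 2017), so March 16, 2017 through April 3, 2017; done March 13, 2017 — 3 days before the window opened.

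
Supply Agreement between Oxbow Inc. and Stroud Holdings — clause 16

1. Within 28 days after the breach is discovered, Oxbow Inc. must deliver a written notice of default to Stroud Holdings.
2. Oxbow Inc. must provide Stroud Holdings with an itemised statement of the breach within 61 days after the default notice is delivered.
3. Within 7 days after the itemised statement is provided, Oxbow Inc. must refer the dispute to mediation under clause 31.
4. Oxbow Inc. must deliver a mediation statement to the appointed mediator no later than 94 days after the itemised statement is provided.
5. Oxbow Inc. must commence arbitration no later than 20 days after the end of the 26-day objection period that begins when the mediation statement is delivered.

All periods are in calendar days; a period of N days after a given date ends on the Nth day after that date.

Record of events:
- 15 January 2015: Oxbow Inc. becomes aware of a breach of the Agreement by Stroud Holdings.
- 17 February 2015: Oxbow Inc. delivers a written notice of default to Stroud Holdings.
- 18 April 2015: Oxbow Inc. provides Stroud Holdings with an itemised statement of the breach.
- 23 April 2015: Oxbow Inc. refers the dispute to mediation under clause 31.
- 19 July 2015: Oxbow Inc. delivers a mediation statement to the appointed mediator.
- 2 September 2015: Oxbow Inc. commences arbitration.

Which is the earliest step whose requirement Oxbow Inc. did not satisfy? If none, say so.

Step 1

Step 1: 28 days after 15 January 2015 (when the breach is discovered) is 12 February 2015; not done until 17 February 2015, 5 days after the deadline.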